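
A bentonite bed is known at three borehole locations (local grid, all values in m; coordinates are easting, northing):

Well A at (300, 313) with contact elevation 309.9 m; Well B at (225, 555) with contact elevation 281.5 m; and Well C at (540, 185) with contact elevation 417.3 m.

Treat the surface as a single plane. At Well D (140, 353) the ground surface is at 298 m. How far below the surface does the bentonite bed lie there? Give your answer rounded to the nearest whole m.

Two edge vectors: Well A→Well B = (-75, 242, -28.4), Well A→Well C = (240, -128, 107.4).
Normal n = (Well A→Well B) × (Well A→Well C) = (22355.6, 1239, -48480).
So ∂z/∂easting = −n_x/n_z = 0.46113 and ∂z/∂northing = −n_y/n_z = 0.02556.
Intercept c from Well A: 309.9 − 138.34 − 8.00 = 163.56.
At (140, 353): z_contact = 64.6 + 9.0 + 163.56 = 237.1 m.
Depth below ground = 298 − 237.1 = 61 m.

61 m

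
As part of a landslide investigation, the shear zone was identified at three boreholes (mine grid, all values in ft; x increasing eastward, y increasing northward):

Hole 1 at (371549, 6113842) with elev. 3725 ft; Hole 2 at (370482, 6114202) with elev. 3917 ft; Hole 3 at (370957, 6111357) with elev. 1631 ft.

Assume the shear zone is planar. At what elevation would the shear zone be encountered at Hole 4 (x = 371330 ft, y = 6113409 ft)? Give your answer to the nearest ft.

Two edge vectors: Hole 1→Hole 2 = (-1067, 360, 192), Hole 1→Hole 3 = (-592, -2485, -2094).
Normal n = (Hole 1→Hole 2) × (Hole 1→Hole 3) = (-276720, -2347962, 2864615).
So ∂z/∂x = −n_x/n_z = 0.09659937 and ∂z/∂y = −n_y/n_z = 0.81964313.
Intercept c from Hole 1: 3725 − 35891.40 − 5011168.58 = −5043334.98.
At (371330, 6113409): z = 35870.2 + 5010813.7 − 5043334.98 = 3348.9 ft.

3349 ft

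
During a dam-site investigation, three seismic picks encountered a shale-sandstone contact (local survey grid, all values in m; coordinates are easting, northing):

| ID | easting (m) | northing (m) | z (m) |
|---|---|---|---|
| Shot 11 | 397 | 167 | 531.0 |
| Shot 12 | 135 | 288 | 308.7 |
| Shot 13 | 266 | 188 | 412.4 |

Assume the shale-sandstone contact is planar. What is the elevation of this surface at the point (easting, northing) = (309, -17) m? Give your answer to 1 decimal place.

414.0 m

Two edge vectors: Shot 11→Shot 12 = (-262, 121, -222.3), Shot 11→Shot 13 = (-131, 21, -118.6).
Normal n = (Shot 11→Shot 12) × (Shot 11→Shot 13) = (-9682.3, -1951.9, 10349).
So ∂z/∂easting = −n_x/n_z = 0.93558 and ∂z/∂northing = −n_y/n_z = 0.18861.
Intercept c from Shot 11: 531 − 371.42 − 31.50 = 128.08.
At (309, -17): z = 289.1 − 3.2 + 128.08 = 414.0 m.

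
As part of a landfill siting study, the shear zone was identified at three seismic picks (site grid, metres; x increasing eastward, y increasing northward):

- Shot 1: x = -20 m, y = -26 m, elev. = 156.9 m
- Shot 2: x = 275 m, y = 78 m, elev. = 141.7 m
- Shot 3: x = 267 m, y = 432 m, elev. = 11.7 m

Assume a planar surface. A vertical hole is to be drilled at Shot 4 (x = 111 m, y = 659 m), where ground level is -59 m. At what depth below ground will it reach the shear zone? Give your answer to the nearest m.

Two edge vectors: Shot 1→Shot 2 = (295, 104, -15.2), Shot 1→Shot 3 = (287, 458, -145.2).
Normal n = (Shot 1→Shot 2) × (Shot 1→Shot 3) = (-8139.2, 38471.6, 105262).
So ∂z/∂x = −n_x/n_z = 0.07732 and ∂z/∂y = −n_y/n_z = −0.36548.
Intercept c from Shot 1: 156.9 + 1.55 − 9.50 = 148.94.
At (111, 659): z_contact = 8.6 − 240.9 + 148.94 = -83.3 m.
Depth below ground = -59 − (-83.3) = 24 m.

24 m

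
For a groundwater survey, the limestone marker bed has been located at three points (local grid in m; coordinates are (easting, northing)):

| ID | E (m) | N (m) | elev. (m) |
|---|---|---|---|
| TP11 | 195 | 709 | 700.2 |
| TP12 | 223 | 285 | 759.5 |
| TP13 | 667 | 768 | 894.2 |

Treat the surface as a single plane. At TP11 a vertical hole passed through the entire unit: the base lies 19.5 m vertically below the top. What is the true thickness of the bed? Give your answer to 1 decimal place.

Two edge vectors: TP11→TP12 = (28, -424, 59.3), TP11→TP13 = (472, 59, 194).
Normal n = (TP11→TP12) × (TP11→TP13) = (-85754.7, 22557.6, 201780).
So ∂z/∂E = −n_x/n_z = 0.42499 and ∂z/∂N = −n_y/n_z = −0.11179.
|∇z| = √(a²+b²) = 0.43945, so dip δ = arctan(0.43945) = 23.72°.
True thickness = vertical thickness × cos δ = 19.5 × cos 23.72° = 17.9 m.

17.9 m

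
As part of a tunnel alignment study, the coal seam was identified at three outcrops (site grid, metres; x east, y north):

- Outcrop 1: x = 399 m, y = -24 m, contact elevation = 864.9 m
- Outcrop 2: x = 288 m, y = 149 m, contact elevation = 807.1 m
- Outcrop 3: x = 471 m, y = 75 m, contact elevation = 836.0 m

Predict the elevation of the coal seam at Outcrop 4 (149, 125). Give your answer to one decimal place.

Let the plane be z = a·x + b·y + c.
Outcrop 2−Outcrop 1: −111a + 173b = −57.8;  Outcrop 3−Outcrop 1: 72a + 99b = −28.9.
Solving gives a = 0.03082, b = −0.31433.
Then c = 864.9 − a·399 − b·-24 = 845.06.
At (149, 125): z = 4.6 − 39.3 + 845.06 = 810.4 m.

810.4 m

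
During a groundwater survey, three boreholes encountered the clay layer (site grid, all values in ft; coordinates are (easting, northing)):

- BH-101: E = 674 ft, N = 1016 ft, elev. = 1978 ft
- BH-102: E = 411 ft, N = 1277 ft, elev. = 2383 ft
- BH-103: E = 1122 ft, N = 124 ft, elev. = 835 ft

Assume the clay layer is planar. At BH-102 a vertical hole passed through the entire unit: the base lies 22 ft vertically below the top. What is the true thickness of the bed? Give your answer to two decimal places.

14.47 ft

Let the plane be z = a·E + b·N + c.
BH-102−BH-101: −263a + 261b = 405;  BH-103−BH-101: 448a − 892b = −1143.
Solving gives a = −0.53487, b = 1.01276.
|∇z| = √(a²+b²) = 1.14532, so dip δ = arctan(1.14532) = 48.88°.
True thickness = vertical thickness × cos δ = 22 × cos 48.88° = 14.47 ft.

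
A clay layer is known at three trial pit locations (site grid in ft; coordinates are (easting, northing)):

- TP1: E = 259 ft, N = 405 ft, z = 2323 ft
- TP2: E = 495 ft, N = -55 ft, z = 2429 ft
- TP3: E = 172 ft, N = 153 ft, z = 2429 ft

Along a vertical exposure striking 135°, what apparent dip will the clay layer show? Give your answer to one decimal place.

Two edge vectors: TP1→TP2 = (236, -460, 106), TP1→TP3 = (-87, -252, 106).
Normal n = (TP1→TP2) × (TP1→TP3) = (-22048, -34238, -99492).
So ∂z/∂E = −n_x/n_z = −0.22161 and ∂z/∂N = −n_y/n_z = −0.34413.
Unit vector along 135° is (sin 135°, cos 135°) = (0.7071, -0.7071).
Slope in that direction = a·(0.7071) + b·(-0.7071) = 0.08664.
Apparent dip = arctan|0.08664| = 5.0° (true dip is 22.3°, so apparent ≤ true as expected).

5.0°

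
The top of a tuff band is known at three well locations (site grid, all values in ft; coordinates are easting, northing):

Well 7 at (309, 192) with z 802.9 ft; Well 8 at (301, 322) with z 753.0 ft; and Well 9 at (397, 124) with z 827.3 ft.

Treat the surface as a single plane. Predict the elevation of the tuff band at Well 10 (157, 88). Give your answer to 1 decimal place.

846.0 ft

Two edge vectors: Well 7→Well 8 = (-8, 130, -49.9), Well 7→Well 9 = (88, -68, 24.4).
Normal n = (Well 7→Well 8) × (Well 7→Well 9) = (-221.2, -4196, -10896).
So ∂z/∂easting = −n_x/n_z = −0.02030 and ∂z/∂northing = −n_y/n_z = −0.38510.
Intercept c from Well 7: 802.9 + 6.27 + 73.94 = 883.11.
At (157, 88): z = −3.2 − 33.9 + 883.11 = 846.0 ft.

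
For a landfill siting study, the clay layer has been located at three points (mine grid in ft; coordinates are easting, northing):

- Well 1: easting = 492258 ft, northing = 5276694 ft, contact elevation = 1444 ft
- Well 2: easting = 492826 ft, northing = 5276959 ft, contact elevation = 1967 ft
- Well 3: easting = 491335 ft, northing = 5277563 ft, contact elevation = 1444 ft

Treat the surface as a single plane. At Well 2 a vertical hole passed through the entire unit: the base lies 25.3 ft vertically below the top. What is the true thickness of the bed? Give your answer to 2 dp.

18.82 ft

Two edge vectors: Well 1→Well 2 = (568, 265, 523), Well 1→Well 3 = (-923, 869, 0).
Normal n = (Well 1→Well 2) × (Well 1→Well 3) = (-454487, -482729, 738187).
So ∂z/∂easting = −n_x/n_z = 0.61568 and ∂z/∂northing = −n_y/n_z = 0.65394.
|∇z| = √(a²+b²) = 0.89816, so dip δ = arctan(0.89816) = 41.93°.
True thickness = vertical thickness × cos δ = 25.3 × cos 41.93° = 18.82 ft.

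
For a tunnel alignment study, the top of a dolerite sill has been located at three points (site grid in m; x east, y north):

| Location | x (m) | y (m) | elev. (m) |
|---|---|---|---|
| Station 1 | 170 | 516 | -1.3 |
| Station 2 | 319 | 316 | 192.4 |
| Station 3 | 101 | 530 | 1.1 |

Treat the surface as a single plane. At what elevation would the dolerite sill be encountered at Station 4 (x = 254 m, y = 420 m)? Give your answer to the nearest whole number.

Two edge vectors: Station 1→Station 2 = (149, -200, 193.7), Station 1→Station 3 = (-69, 14, 2.4).
Normal n = (Station 1→Station 2) × (Station 1→Station 3) = (-3191.8, -13722.9, -11714).
So ∂z/∂x = −n_x/n_z = −0.27248 and ∂z/∂y = −n_y/n_z = −1.17150.
Intercept c from Station 1: -1.3 + 46.32 + 604.49 = 649.51.
At (254, 420): z = −69.2 − 492.0 + 649.51 = 88.3 m.

88 m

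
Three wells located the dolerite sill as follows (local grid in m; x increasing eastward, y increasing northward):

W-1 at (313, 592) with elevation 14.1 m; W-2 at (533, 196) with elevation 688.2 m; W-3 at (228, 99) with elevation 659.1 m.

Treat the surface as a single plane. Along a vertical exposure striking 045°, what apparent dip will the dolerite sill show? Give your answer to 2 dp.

Let the plane be z = a·x + b·y + c.
W-2−W-1: 220a − 396b = 674.1;  W-3−W-1: −85a − 493b = 645.
Solving gives a = 0.54117, b = −1.40162.
Unit vector along 045° is (sin 45°, cos 45°) = (0.7071, 0.7071).
Slope in that direction = a·(0.7071) + b·(0.7071) = −0.60843.
Apparent dip = arctan|0.60843| = 31.32° (true dip is 56.4°, so apparent ≤ true as expected).

31.32°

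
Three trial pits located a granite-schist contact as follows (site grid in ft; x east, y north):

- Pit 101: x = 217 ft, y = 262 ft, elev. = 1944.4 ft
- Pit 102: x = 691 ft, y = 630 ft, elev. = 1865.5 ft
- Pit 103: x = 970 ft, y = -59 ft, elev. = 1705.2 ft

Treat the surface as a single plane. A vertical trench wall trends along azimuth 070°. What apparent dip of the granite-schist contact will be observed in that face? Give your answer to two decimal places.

Two edge vectors: Pit 101→Pit 102 = (474, 368, -78.9), Pit 101→Pit 103 = (753, -321, -239.2).
Normal n = (Pit 101→Pit 102) × (Pit 101→Pit 103) = (-113352.5, 53969.1, -429258).
So ∂z/∂x = −n_x/n_z = −0.26407 and ∂z/∂y = −n_y/n_z = 0.12573.
Unit vector along 070° is (sin 70°, cos 70°) = (0.9397, 0.3420).
Slope in that direction = a·(0.9397) + b·(0.3420) = −0.20514.
Apparent dip = arctan|0.20514| = 11.59° (true dip is 16.3°, so apparent ≤ true as expected).

11.59°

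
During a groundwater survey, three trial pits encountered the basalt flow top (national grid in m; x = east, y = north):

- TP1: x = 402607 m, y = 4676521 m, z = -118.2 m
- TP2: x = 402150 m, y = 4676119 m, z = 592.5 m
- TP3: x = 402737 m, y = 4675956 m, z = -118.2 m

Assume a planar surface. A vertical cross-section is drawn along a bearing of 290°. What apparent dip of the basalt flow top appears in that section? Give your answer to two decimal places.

48.08°

Let the plane be z = a·x + b·y + c.
TP2−TP1: −457a − 402b = 710.7;  TP3−TP1: 130a − 565b = 0.
Solving gives a = −1.29337, b = −0.29759.
Unit vector along 290° is (sin 290°, cos 290°) = (-0.9397, 0.3420).
Slope in that direction = a·(-0.9397) + b·(0.3420) = 1.11359.
Apparent dip = arctan|1.11359| = 48.08° (true dip is 53.0°, so apparent ≤ true as expected).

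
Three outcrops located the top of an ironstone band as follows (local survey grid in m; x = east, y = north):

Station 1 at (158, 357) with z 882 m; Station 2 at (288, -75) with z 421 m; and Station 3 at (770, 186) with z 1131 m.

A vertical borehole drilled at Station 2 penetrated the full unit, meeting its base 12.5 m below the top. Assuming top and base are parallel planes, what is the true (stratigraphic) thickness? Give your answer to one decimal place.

6.9 m

Two edge vectors: Station 1→Station 2 = (130, -432, -461), Station 1→Station 3 = (612, -171, 249).
Normal n = (Station 1→Station 2) × (Station 1→Station 3) = (-186399, -314502, 242154).
So ∂z/∂x = −n_x/n_z = 0.76975 and ∂z/∂y = −n_y/n_z = 1.29877.
|∇z| = √(a²+b²) = 1.50974, so dip δ = arctan(1.50974) = 56.48°.
True thickness = vertical thickness × cos δ = 12.5 × cos 56.48° = 6.9 m.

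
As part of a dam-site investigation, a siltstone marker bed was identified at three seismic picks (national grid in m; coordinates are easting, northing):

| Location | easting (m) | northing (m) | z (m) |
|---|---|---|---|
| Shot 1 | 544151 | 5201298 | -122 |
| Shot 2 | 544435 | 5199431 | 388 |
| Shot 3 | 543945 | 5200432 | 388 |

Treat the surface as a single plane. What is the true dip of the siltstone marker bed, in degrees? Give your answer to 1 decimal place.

Two edge vectors: Shot 1→Shot 2 = (284, -1867, 510), Shot 1→Shot 3 = (-206, -866, 510).
Normal n = (Shot 1→Shot 2) × (Shot 1→Shot 3) = (-510510, -249900, -630546).
So ∂z/∂easting = −n_x/n_z = −0.80963 and ∂z/∂northing = −n_y/n_z = −0.39632.
Gradient magnitude |∇z| = √(a² + b²) = √(0.65550 + 0.15707) = 0.90143.
True dip = arctan(0.90143) = 42.0°, dipping toward ENE (azimuth ≈ 064°).

42.0°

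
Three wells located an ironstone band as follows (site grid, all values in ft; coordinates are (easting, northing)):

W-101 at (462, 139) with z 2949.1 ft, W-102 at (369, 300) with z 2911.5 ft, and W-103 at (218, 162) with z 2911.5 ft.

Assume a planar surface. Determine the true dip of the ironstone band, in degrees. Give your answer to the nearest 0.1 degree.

11.7°

Two edge vectors: W-101→W-102 = (-93, 161, -37.6), W-101→W-103 = (-244, 23, -37.6).
Normal n = (W-101→W-102) × (W-101→W-103) = (-5188.8, 5677.6, 37145).
So ∂z/∂E = −n_x/n_z = 0.13969 and ∂z/∂N = −n_y/n_z = −0.15285.
Gradient magnitude |∇z| = √(a² + b²) = √(0.01951 + 0.02336) = 0.20707.
True dip = arctan(0.20707) = 11.7°, dipping toward NW (azimuth ≈ 318°).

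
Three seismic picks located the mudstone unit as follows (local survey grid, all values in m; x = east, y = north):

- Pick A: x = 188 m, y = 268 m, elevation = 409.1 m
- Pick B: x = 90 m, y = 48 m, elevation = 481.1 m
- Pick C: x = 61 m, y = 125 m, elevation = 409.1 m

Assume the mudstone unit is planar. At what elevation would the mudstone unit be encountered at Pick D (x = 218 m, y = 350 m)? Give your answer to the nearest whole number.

377 m

Two edge vectors: Pick A→Pick B = (-98, -220, 72), Pick A→Pick C = (-127, -143, 0).
Normal n = (Pick A→Pick B) × (Pick A→Pick C) = (10296, -9144, -13926).
So ∂z/∂x = −n_x/n_z = 0.73934 and ∂z/∂y = −n_y/n_z = −0.65661.
Intercept c from Pick A: 409.1 − 139.00 + 175.97 = 446.08.
At (218, 350): z = 161.2 − 229.8 + 446.08 = 377.4 m.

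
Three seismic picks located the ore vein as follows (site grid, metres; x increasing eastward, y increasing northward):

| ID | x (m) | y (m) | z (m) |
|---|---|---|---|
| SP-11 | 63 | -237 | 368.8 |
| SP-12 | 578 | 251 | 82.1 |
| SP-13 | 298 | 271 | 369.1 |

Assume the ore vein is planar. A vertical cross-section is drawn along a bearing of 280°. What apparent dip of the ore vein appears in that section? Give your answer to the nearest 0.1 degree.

Two edge vectors: SP-11→SP-12 = (515, 488, -286.7), SP-11→SP-13 = (235, 508, 0.3).
Normal n = (SP-11→SP-12) × (SP-11→SP-13) = (145790, -67529, 146940).
So ∂z/∂x = −n_x/n_z = −0.99217 and ∂z/∂y = −n_y/n_z = 0.45957.
Unit vector along 280° is (sin 280°, cos 280°) = (-0.9848, 0.1736).
Slope in that direction = a·(-0.9848) + b·(0.1736) = 1.05690.
Apparent dip = arctan|1.05690| = 46.6° (true dip is 47.6°, so apparent ≤ true as expected).

46.6°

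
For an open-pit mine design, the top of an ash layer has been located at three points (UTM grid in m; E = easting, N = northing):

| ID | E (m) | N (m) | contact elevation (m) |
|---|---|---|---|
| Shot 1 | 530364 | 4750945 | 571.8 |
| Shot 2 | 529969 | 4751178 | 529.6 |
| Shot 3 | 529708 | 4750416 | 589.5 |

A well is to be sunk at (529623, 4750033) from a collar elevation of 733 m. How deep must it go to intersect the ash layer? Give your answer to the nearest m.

Two edge vectors: Shot 1→Shot 2 = (-395, 233, -42.2), Shot 1→Shot 3 = (-656, -529, 17.7).
Normal n = (Shot 1→Shot 2) × (Shot 1→Shot 3) = (-18199.7, 34674.7, 361803).
So ∂z/∂E = −n_x/n_z = 0.05030279 and ∂z/∂N = −n_y/n_z = −0.09583862.
Intercept c from Shot 1: 571.8 − 26678.79 + 455324.01 = 429217.02.
At (529623, 4750033): z_contact = 26641.5 − 455236.6 + 429217.02 = 621.9 m.
Depth below ground = 733 − 621.9 = 111 m.

111 m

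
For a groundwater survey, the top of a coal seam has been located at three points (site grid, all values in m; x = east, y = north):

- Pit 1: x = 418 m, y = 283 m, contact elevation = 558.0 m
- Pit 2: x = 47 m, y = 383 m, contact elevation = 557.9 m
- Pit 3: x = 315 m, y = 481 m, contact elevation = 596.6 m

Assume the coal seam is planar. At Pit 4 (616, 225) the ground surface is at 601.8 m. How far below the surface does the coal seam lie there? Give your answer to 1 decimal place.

Two edge vectors: Pit 1→Pit 2 = (-371, 100, -0.1), Pit 1→Pit 3 = (-103, 198, 38.6).
Normal n = (Pit 1→Pit 2) × (Pit 1→Pit 3) = (3879.8, 14330.9, -63158).
So ∂z/∂x = −n_x/n_z = 0.06143 and ∂z/∂y = −n_y/n_z = 0.22691.
Intercept c from Pit 1: 558 − 25.68 − 64.21 = 468.11.
At (616, 225): z_contact = 37.84 + 51.05 + 468.11 = 557.00 m.
Depth below ground = 601.8 − 557.00 = 44.8 m.

44.8 m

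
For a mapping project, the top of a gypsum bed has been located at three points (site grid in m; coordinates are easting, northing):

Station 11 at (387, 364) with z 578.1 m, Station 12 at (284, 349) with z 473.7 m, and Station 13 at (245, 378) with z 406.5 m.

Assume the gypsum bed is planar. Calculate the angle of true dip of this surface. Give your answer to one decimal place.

54.1°

Two edge vectors: Station 11→Station 12 = (-103, -15, -104.4), Station 11→Station 13 = (-142, 14, -171.6).
Normal n = (Station 11→Station 12) × (Station 11→Station 13) = (4035.6, -2850, -3572).
So ∂z/∂easting = −n_x/n_z = 1.12979 and ∂z/∂northing = −n_y/n_z = −0.79787.
Gradient magnitude |∇z| = √(a² + b²) = √(1.27642 + 0.63660) = 1.38312.
True dip = arctan(1.38312) = 54.1°, dipping toward NW (azimuth ≈ 305°).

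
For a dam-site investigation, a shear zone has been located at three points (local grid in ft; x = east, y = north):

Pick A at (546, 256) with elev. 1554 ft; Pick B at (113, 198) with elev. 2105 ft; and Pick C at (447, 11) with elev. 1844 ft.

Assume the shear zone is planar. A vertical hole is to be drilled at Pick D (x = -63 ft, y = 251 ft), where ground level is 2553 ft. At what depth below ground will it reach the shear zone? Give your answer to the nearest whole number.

278 ft

Two edge vectors: Pick A→Pick B = (-433, -58, 551), Pick A→Pick C = (-99, -245, 290).
Normal n = (Pick A→Pick B) × (Pick A→Pick C) = (118175, 71021, 100343).
So ∂z/∂x = −n_x/n_z = −1.17771 and ∂z/∂y = −n_y/n_z = −0.70778.
Intercept c from Pick A: 1554 + 643.03 + 181.19 = 2378.22.
At (-63, 251): z_contact = 74.2 − 177.7 + 2378.22 = 2274.8 ft.
Depth below ground = 2553 − 2274.8 = 278 ft.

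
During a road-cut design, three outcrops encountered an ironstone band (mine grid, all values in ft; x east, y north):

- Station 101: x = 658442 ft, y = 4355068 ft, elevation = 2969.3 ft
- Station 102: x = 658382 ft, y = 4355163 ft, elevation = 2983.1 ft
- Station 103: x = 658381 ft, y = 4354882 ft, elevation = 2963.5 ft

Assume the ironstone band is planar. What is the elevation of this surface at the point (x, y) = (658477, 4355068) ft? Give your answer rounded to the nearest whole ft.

Two edge vectors: Station 101→Station 102 = (-60, 95, 13.8), Station 101→Station 103 = (-61, -186, -5.8).
Normal n = (Station 101→Station 102) × (Station 101→Station 103) = (2015.8, -1189.8, 16955).
So ∂z/∂x = −n_x/n_z = −0.11889118 and ∂z/∂y = −n_y/n_z = 0.07017399.
Intercept c from Station 101: 2969.3 + 78282.95 − 305612.50 = −224360.25.
At (658477, 4355068): z = −78287.1 + 305612.5 − 224360.25 = 2965.1 ft.

2965 ft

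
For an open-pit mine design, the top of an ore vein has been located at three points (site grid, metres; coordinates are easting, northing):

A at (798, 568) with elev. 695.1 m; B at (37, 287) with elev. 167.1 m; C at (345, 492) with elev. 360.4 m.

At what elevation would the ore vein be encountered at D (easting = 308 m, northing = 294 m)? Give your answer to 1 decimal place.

Let the plane be z = a·easting + b·northing + c.
B−A: −761a − 281b = −528;  C−A: −453a − 76b = −334.7.
Solving gives a = 0.77635, b = −0.22349.
Then c = 695.1 − a·798 − b·568 = 202.52.
At (308, 294): z = 239.1 − 65.7 + 202.52 = 375.9 m.

375.9 m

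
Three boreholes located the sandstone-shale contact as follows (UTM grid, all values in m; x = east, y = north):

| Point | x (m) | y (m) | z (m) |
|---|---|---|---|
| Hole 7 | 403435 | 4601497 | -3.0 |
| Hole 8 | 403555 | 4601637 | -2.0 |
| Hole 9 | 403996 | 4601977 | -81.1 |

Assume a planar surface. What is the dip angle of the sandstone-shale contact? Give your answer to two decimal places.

Two edge vectors: Hole 7→Hole 8 = (120, 140, 1), Hole 7→Hole 9 = (561, 480, -78.1).
Normal n = (Hole 7→Hole 8) × (Hole 7→Hole 9) = (-11414, 9933, -20940).
So ∂z/∂x = −n_x/n_z = −0.54508 and ∂z/∂y = −n_y/n_z = 0.47436.
Gradient magnitude |∇z| = √(a² + b²) = √(0.29711 + 0.22501) = 0.72258.
True dip = arctan(0.72258) = 35.85°, dipping toward SE (azimuth ≈ 131°).

35.85°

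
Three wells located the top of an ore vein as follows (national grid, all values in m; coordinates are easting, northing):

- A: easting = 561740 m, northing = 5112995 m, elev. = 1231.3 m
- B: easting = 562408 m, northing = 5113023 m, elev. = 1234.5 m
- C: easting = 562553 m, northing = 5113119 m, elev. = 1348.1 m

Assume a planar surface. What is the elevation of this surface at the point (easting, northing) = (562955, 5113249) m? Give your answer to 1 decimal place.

1492.1 m

Two edge vectors: A→B = (668, 28, 3.2), A→C = (813, 124, 116.8).
Normal n = (A→B) × (A→C) = (2873.6, -75420.8, 60068).
So ∂z/∂easting = −n_x/n_z = −0.047839116 and ∂z/∂northing = −n_y/n_z = 1.255590331.
Intercept c from A: 1231.3 + 26873.14 − 6419827.08 = −6391722.64.
At (562955, 5113249): z = −26931.3 + 6420146.0 − 6391722.64 = 1492.1 m.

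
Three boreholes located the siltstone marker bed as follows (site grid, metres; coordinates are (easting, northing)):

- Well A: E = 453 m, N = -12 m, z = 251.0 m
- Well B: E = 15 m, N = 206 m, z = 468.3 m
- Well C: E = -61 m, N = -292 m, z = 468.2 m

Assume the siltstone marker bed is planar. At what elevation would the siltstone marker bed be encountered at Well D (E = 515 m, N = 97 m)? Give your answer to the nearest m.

Let the plane be z = a·E + b·N + c.
Well B−Well A: −438a + 218b = 217.3;  Well C−Well A: −514a − 280b = 217.2.
Solving gives a = −0.46100, b = 0.07055.
Then c = 251 − a·453 − b·-12 = 460.68.
At (515, 97): z = −237.4 + 6.8 + 460.68 = 230.1 m.

230 m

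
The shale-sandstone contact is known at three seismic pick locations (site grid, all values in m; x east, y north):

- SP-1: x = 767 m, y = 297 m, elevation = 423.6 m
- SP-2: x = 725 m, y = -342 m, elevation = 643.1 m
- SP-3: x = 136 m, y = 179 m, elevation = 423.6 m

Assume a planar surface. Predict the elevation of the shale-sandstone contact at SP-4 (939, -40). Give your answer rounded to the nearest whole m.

Two edge vectors: SP-1→SP-2 = (-42, -639, 219.5), SP-1→SP-3 = (-631, -118, 0).
Normal n = (SP-1→SP-2) × (SP-1→SP-3) = (25901, -138504.5, -398253).
So ∂z/∂x = −n_x/n_z = 0.06504 and ∂z/∂y = −n_y/n_z = −0.34778.
Intercept c from SP-1: 423.6 − 49.88 + 103.29 = 477.01.
At (939, -40): z = 61.1 + 13.9 + 477.01 = 552.0 m.

552 m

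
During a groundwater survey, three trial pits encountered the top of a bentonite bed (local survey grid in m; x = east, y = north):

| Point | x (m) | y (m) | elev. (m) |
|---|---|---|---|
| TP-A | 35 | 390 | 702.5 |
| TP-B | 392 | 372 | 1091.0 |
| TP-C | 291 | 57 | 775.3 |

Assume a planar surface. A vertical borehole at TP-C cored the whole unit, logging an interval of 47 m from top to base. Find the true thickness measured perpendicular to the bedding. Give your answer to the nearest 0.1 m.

28.8 m

Two edge vectors: TP-A→TP-B = (357, -18, 388.5), TP-A→TP-C = (256, -333, 72.8).
Normal n = (TP-A→TP-B) × (TP-A→TP-C) = (128060.1, 73466.4, -114273).
So ∂z/∂x = −n_x/n_z = 1.12065 and ∂z/∂y = −n_y/n_z = 0.64290.
|∇z| = √(a²+b²) = 1.29197, so dip δ = arctan(1.29197) = 52.26°.
True thickness = vertical thickness × cos δ = 47 × cos 52.26° = 28.8 m.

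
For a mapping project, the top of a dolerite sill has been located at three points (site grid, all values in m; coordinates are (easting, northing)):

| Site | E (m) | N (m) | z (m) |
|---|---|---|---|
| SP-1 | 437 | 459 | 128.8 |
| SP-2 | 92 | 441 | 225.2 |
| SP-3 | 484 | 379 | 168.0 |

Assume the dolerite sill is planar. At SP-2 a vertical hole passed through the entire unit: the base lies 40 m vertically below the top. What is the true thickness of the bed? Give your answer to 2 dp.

33.06 m

Two edge vectors: SP-1→SP-2 = (-345, -18, 96.4), SP-1→SP-3 = (47, -80, 39.2).
Normal n = (SP-1→SP-2) × (SP-1→SP-3) = (7006.4, 18054.8, 28446).
So ∂z/∂E = −n_x/n_z = −0.24631 and ∂z/∂N = −n_y/n_z = −0.63470.
|∇z| = √(a²+b²) = 0.68082, so dip δ = arctan(0.68082) = 34.25°.
True thickness = vertical thickness × cos δ = 40 × cos 34.25° = 33.06 m.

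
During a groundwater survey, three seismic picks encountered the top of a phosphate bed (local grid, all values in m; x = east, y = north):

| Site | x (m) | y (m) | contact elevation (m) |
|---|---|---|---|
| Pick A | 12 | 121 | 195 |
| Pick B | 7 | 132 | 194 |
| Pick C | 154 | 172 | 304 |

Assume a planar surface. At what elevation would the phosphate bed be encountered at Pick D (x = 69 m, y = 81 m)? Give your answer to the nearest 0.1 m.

Let the plane be z = a·x + b·y + c.
Pick B−Pick A: −5a + 11b = −1;  Pick C−Pick A: 142a + 51b = 109.
Solving gives a = 0.68795, b = 0.22179.
Then c = 195 − a·12 − b·121 = 159.91.
At (69, 81): z = 47.5 + 18.0 + 159.91 = 225.3 m.

225.3 m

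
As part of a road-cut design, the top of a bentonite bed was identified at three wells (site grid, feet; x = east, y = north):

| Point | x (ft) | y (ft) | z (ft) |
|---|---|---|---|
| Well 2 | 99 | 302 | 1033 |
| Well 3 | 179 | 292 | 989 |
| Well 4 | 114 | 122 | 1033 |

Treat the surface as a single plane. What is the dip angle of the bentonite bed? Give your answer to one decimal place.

Two edge vectors: Well 2→Well 3 = (80, -10, -44), Well 2→Well 4 = (15, -180, 0).
Normal n = (Well 2→Well 3) × (Well 2→Well 4) = (-7920, -660, -14250).
So ∂z/∂x = −n_x/n_z = −0.55579 and ∂z/∂y = −n_y/n_z = −0.04632.
Gradient magnitude |∇z| = √(a² + b²) = √(0.30890 + 0.00215) = 0.55772.
True dip = arctan(0.55772) = 29.1°, dipping toward E (azimuth ≈ 085°).

29.1°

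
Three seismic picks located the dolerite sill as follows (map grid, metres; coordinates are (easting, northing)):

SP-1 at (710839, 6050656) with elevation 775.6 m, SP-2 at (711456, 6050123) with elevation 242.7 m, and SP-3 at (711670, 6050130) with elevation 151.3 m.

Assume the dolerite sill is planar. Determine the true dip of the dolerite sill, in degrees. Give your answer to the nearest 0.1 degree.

33.4°

Two edge vectors: SP-1→SP-2 = (617, -533, -532.9), SP-1→SP-3 = (831, -526, -624.3).
Normal n = (SP-1→SP-2) × (SP-1→SP-3) = (52446.5, -57646.8, 118381).
So ∂z/∂E = −n_x/n_z = −0.44303 and ∂z/∂N = −n_y/n_z = 0.48696.
Gradient magnitude |∇z| = √(a² + b²) = √(0.19628 + 0.23713) = 0.65834.
True dip = arctan(0.65834) = 33.4°, dipping toward SE (azimuth ≈ 138°).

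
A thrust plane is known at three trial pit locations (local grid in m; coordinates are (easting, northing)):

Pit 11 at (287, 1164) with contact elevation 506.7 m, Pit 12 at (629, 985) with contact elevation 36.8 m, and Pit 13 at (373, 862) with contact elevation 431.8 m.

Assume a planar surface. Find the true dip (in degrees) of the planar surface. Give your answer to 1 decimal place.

Let the plane be z = a·E + b·N + c.
Pit 12−Pit 11: 342a − 179b = −469.9;  Pit 13−Pit 11: 86a − 302b = −74.9.
Solving gives a = −1.46209, b = −0.16834.
Gradient magnitude |∇z| = √(a² + b²) = √(2.13769 + 0.02834) = 1.47174.
True dip = arctan(1.47174) = 55.8°, dipping toward E (azimuth ≈ 083°).

55.8°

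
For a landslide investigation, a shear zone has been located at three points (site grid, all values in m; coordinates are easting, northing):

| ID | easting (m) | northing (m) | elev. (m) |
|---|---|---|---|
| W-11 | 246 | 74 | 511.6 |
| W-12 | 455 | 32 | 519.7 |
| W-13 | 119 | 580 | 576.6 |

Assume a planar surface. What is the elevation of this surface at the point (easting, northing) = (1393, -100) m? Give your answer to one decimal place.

564.3 m

Two edge vectors: W-11→W-12 = (209, -42, 8.1), W-11→W-13 = (-127, 506, 65).
Normal n = (W-11→W-12) × (W-11→W-13) = (-6828.6, -14613.7, 100420).
So ∂z/∂easting = −n_x/n_z = 0.068000 and ∂z/∂northing = −n_y/n_z = 0.145526.
Intercept c from W-11: 511.6 − 16.73 − 10.77 = 484.10.
At (1393, -100): z = 94.7 − 14.6 + 484.10 = 564.3 m.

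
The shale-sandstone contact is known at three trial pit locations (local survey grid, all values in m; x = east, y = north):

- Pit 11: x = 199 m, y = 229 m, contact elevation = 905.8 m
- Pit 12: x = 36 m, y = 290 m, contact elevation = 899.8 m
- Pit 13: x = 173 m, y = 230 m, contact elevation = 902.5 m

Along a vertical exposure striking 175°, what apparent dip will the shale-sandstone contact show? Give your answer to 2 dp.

Two edge vectors: Pit 11→Pit 12 = (-163, 61, -6), Pit 11→Pit 13 = (-26, 1, -3.3).
Normal n = (Pit 11→Pit 12) × (Pit 11→Pit 13) = (-195.3, -381.9, 1423).
So ∂z/∂x = −n_x/n_z = 0.13725 and ∂z/∂y = −n_y/n_z = 0.26838.
Unit vector along 175° is (sin 175°, cos 175°) = (0.0872, -0.9962).
Slope in that direction = a·(0.0872) + b·(-0.9962) = −0.25539.
Apparent dip = arctan|0.25539| = 14.33° (true dip is 16.8°, so apparent ≤ true as expected).

14.33°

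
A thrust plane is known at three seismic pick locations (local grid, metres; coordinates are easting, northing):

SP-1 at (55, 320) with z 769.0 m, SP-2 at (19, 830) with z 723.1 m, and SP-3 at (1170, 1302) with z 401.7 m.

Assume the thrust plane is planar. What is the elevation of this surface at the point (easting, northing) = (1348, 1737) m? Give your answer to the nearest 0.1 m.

313.4 m

Two edge vectors: SP-1→SP-2 = (-36, 510, -45.9), SP-1→SP-3 = (1115, 982, -367.3).
Normal n = (SP-1→SP-2) × (SP-1→SP-3) = (-142249.2, -64401.3, -604002).
So ∂z/∂easting = −n_x/n_z = −0.235511 and ∂z/∂northing = −n_y/n_z = −0.106624.
Intercept c from SP-1: 769 + 12.95 + 34.12 = 816.07.
At (1348, 1737): z = −317.5 − 185.2 + 816.07 = 313.4 m.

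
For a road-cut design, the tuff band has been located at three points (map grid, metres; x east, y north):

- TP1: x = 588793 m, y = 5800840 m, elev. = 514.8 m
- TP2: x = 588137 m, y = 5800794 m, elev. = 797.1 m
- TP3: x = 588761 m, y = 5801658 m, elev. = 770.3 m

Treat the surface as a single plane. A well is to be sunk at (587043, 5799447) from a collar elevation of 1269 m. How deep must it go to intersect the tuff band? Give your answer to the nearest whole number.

375 m

Let the plane be z = a·x + b·y + c.
TP2−TP1: −656a − 46b = 282.3;  TP3−TP1: −32a + 818b = 255.5.
Solving gives a = −0.45100059, b = 0.29470413.
Then c = 514.8 − a·588793 − b·5800840 = −1443470.73.
At (587043, 5799447): z_contact = −264756.7 + 1709121.0 − 1443470.73 = 893.5 m.
Depth below ground = 1269 − 893.5 = 375 m.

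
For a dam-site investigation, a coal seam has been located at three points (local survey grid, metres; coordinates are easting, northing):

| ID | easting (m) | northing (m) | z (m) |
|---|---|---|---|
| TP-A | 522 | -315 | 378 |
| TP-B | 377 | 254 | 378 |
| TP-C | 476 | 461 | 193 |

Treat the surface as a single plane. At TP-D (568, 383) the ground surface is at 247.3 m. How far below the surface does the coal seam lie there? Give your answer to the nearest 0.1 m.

142.2 m

Two edge vectors: TP-A→TP-B = (-145, 569, 0), TP-A→TP-C = (-46, 776, -185).
Normal n = (TP-A→TP-B) × (TP-A→TP-C) = (-105265, -26825, -86346).
So ∂z/∂easting = −n_x/n_z = −1.21911 and ∂z/∂northing = −n_y/n_z = −0.31067.
Intercept c from TP-A: 378 + 636.37 − 97.86 = 916.51.
At (568, 383): z_contact = −692.45 − 118.99 + 916.51 = 105.07 m.
Depth below ground = 247.3 − 105.07 = 142.2 m.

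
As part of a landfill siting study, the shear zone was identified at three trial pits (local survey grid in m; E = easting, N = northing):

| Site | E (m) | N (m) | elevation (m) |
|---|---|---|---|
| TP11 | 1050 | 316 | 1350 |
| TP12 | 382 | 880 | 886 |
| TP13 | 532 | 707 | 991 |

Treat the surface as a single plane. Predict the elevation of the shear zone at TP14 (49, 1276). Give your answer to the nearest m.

653 m

Two edge vectors: TP11→TP12 = (-668, 564, -464), TP11→TP13 = (-518, 391, -359).
Normal n = (TP11→TP12) × (TP11→TP13) = (-21052, 540, 30964).
So ∂z/∂E = −n_x/n_z = 0.67989 and ∂z/∂N = −n_y/n_z = −0.01744.
Intercept c from TP11: 1350 − 713.88 + 5.51 = 641.63.
At (49, 1276): z = 33.3 − 22.3 + 641.63 = 652.7 m.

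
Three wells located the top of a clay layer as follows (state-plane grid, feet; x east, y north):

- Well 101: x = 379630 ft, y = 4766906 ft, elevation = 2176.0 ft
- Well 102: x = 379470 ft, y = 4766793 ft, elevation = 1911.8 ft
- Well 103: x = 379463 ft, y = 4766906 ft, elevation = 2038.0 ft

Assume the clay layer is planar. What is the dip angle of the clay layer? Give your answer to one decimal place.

55.0°

Let the plane be z = a·x + b·y + c.
Well 102−Well 101: −160a − 113b = −264.2;  Well 103−Well 101: −167a + 0b = −138.
Solving gives a = 0.82635, b = 1.16800.
Gradient magnitude |∇z| = √(a² + b²) = √(0.68285 + 1.36423) = 1.43076.
True dip = arctan(1.43076) = 55.0°, dipping toward SW (azimuth ≈ 215°).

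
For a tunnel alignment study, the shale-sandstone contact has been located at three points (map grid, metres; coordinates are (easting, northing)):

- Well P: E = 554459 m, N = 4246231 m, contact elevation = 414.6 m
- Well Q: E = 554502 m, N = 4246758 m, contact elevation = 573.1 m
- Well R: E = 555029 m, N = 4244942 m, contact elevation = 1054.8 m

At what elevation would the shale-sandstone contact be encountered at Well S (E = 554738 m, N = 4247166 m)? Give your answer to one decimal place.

1004.4 m

Two edge vectors: Well P→Well Q = (43, 527, 158.5), Well P→Well R = (570, -1289, 640.2).
Normal n = (Well P→Well Q) × (Well P→Well R) = (541691.9, 62816.4, -355817).
So ∂z/∂E = −n_x/n_z = 1.522389037 and ∂z/∂N = −n_y/n_z = 0.176541312.
Intercept c from Well P: 414.6 − 844102.30 − 749635.19 = −1593322.89.
At (554738, 4247166): z = 844527.0 + 749800.3 − 1593322.89 = 1004.4 m.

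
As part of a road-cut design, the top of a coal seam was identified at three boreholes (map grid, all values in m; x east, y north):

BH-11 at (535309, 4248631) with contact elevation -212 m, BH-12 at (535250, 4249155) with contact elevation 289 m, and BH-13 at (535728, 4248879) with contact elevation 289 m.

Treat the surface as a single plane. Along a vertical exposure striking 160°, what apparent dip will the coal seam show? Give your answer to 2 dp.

Two edge vectors: BH-11→BH-12 = (-59, 524, 501), BH-11→BH-13 = (419, 248, 501).
Normal n = (BH-11→BH-12) × (BH-11→BH-13) = (138276, 239478, -234188).
So ∂z/∂x = −n_x/n_z = 0.59045 and ∂z/∂y = −n_y/n_z = 1.02259.
Unit vector along 160° is (sin 160°, cos 160°) = (0.3420, -0.9397).
Slope in that direction = a·(0.3420) + b·(-0.9397) = −0.75897.
Apparent dip = arctan|0.75897| = 37.20° (true dip is 49.7°, so apparent ≤ true as expected).

37.20°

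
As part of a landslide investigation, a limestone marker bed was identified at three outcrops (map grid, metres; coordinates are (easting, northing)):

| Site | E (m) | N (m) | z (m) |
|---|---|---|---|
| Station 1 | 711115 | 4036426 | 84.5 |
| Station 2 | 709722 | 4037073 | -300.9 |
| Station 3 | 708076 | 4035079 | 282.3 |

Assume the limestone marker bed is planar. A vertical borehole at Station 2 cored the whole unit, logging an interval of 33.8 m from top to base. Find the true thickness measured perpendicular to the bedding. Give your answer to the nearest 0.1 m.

31.5 m

Let the plane be z = a·E + b·N + c.
Station 2−Station 1: −1393a + 647b = −385.4;  Station 3−Station 1: −3039a − 1347b = 197.8.
Solving gives a = 0.10179, b = −0.37651.
|∇z| = √(a²+b²) = 0.39002, so dip δ = arctan(0.39002) = 21.31°.
True thickness = vertical thickness × cos δ = 33.8 × cos 21.31° = 31.5 m.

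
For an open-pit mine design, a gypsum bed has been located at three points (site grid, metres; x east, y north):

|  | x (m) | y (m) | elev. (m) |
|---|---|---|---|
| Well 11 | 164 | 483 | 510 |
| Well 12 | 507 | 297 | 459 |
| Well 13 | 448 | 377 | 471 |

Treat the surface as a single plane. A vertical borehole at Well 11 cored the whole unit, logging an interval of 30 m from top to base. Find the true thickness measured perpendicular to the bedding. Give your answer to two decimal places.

Let the plane be z = a·x + b·y + c.
Well 12−Well 11: 343a − 186b = −51;  Well 13−Well 11: 284a − 106b = −39.
Solving gives a = −0.11223, b = 0.06723.
|∇z| = √(a²+b²) = 0.13083, so dip δ = arctan(0.13083) = 7.45°.
True thickness = vertical thickness × cos δ = 30 × cos 7.45° = 29.75 m.

29.75 m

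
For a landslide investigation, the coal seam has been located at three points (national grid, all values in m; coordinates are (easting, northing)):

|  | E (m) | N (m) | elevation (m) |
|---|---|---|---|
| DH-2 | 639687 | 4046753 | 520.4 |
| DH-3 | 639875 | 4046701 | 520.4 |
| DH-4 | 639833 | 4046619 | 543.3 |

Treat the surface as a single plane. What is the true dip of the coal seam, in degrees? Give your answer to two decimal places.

14.24°

Two edge vectors: DH-2→DH-3 = (188, -52, 0), DH-2→DH-4 = (146, -134, 22.9).
Normal n = (DH-2→DH-3) × (DH-2→DH-4) = (-1190.8, -4305.2, -17600).
So ∂z/∂E = −n_x/n_z = −0.06766 and ∂z/∂N = −n_y/n_z = −0.24461.
Gradient magnitude |∇z| = √(a² + b²) = √(0.00458 + 0.05984) = 0.25380.
True dip = arctan(0.25380) = 14.24°, dipping toward NNE (azimuth ≈ 015°).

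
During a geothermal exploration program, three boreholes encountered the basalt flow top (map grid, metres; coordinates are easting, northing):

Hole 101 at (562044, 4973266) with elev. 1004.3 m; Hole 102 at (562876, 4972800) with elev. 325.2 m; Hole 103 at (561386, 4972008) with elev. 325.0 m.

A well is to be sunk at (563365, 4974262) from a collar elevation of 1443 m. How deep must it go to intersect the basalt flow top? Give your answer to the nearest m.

Let the plane be z = a·easting + b·northing + c.
Hole 102−Hole 101: 832a − 466b = −679.1;  Hole 103−Hole 101: −658a − 1258b = −679.3.
Solving gives a = −0.39736966, b = 0.74782928.
Then c = 1004.3 − a·562044 − b·4973266 = −3494810.40.
At (563365, 4974262): z_contact = −223864.2 + 3719898.8 − 3494810.40 = 1224.2 m.
Depth below ground = 1443 − 1224.2 = 219 m.

219 m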